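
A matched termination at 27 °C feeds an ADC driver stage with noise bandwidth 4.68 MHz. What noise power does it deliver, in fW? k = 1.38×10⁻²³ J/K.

19.4 fW

T = 27 °C + 273.15 = 300.15 K
P_n = kTB = 1.38×10⁻²³ × 300.15 × 4.68×10⁶ = 1.94×10⁻¹⁴ W = 19.4 fW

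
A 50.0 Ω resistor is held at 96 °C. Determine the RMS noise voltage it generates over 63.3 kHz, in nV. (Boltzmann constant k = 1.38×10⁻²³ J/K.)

254 nV

T = 96 °C + 273.15 = 369.15 K
V_n = √(4kTRB)
4kTRB = 4 × 1.38×10⁻²³ × 369.15 × 5.00×10¹ × 6.33×10⁴ = 6.45×10⁻¹⁴ V²
V_n = √(6.45×10⁻¹⁴) = 2.54×10⁻⁷ V = 254 nV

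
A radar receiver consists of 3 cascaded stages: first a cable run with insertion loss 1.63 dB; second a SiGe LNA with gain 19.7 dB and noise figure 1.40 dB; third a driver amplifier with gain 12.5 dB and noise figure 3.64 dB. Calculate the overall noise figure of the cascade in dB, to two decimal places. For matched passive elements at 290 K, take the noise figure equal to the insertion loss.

3.07 dB

Convert to linear (a loss of L dB is a gain of −L dB): F_i = 10^(NF_i/10), G_i = 10^(G_i,dB/10)
  Stage 1: F_1 = 10^(1.63/10) = 1.455, G_1 = 10^(−1.63/10) = 0.6871
  Stage 2: F_2 = 10^(1.40/10) = 1.380, G_2 = 10^(19.7/10) = 93.33
  Stage 3: F_3 = 10^(3.64/10) = 2.312, G_3 = 10^(12.5/10) = 17.78
Friis cascade:
  F = 1.455 + (1.380 − 1)/0.6871 + (2.312 − 1)/64.12 = 2.030
NF = 10 log₁₀(2.030) = 3.07 dB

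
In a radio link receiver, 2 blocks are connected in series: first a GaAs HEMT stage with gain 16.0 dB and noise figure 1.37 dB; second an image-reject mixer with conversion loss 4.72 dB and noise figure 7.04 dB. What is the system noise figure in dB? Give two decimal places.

Convert to linear (a loss of L dB is a gain of −L dB): F_i = 10^(NF_i/10), G_i = 10^(G_i,dB/10)
  Stage 1: F_1 = 10^(1.37/10) = 1.371, G_1 = 10^(16.0/10) = 39.81
  Stage 2: F_2 = 10^(7.04/10) = 5.058, G_2 = 10^(−4.72/10) = 0.3373
Friis cascade:
  F = 1.371 + (5.058 − 1)/39.81 = 1.473
NF = 10 log₁₀(1.473) = 1.68 dB

1.68 dB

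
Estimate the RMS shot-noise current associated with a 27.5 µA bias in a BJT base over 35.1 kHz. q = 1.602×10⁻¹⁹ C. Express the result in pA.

I_n = √(2qI·B)
2qI·B = 2 × 1.602×10⁻¹⁹ × 2.75×10⁻⁵ × 3.51×10⁴ = 3.09×10⁻¹⁹ A²
I_n = √(3.09×10⁻¹⁹) = 5.56×10⁻¹⁰ A = 556 pA

556 pA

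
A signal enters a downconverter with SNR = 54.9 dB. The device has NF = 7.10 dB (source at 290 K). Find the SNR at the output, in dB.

By definition F = SNR_in/SNR_out, so in dB: SNR_out = SNR_in − NF
SNR_out = 54.9 − 7.10 = 47.80 dB

47.80 dB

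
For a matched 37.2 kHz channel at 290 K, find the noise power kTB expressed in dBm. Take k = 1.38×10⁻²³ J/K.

P_n = kTB = 1.38×10⁻²³ × 290 × 3.72×10⁴ = 1.49×10⁻¹⁶ W
In dBm: 10 log₁₀(1.49×10⁻¹⁶ / 10⁻³) = −128.3 dBm

−128.3 dBm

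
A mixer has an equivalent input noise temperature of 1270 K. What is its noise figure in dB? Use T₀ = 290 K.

F = 1 + T_e/T₀ = 1 + 1270/290 = 5.37931
NF = 10 log₁₀(5.37931) = 7.31 dB

7.31 dB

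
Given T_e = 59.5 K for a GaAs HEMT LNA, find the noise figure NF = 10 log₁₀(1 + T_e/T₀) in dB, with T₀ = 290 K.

F = 1 + T_e/T₀ = 1 + 59.5/290 = 1.20517
NF = 10 log₁₀(1.20517) = 0.810 dB

0.810 dB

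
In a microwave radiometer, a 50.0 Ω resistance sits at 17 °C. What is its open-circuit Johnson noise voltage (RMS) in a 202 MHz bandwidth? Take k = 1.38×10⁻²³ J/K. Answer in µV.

T = 17 °C + 273.15 = 290.15 K
V_n = √(4kTRB)
4kTRB = 4 × 1.38×10⁻²³ × 290.15 × 5.00×10¹ × 2.02×10⁸ = 1.62×10⁻¹⁰ V²
V_n = √(1.62×10⁻¹⁰) = 1.27×10⁻⁵ V = 12.7 µV

12.7 µV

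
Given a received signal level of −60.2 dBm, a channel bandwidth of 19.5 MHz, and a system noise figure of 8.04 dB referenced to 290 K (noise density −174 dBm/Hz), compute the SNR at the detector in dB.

32.9 dB

Noise floor: N = −174 + 10 log₁₀(B) + NF
10 log₁₀(1.95×10⁷) = 72.9 dB
N = −174 + 72.9 + 8.04 = −93.06 dBm
SNR = P_sig − N = −60.2 − (−93.06) = 32.86 dB → 32.9 dB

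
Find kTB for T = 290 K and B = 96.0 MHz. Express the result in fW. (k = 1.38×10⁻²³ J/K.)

384 fW

P_n = kTB = 1.38×10⁻²³ × 290 × 9.60×10⁷ = 3.84×10⁻¹³ W = 384 fW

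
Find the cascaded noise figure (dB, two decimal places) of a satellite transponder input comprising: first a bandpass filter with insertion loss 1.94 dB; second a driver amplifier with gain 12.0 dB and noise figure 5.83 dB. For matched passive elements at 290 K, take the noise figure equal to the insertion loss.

7.77 dB

Convert to linear (a loss of L dB is a gain of −L dB): F_i = 10^(NF_i/10), G_i = 10^(G_i,dB/10)
  Stage 1: F_1 = 10^(1.94/10) = 1.563, G_1 = 10^(−1.94/10) = 0.6397
  Stage 2: F_2 = 10^(5.83/10) = 3.828, G_2 = 10^(12.0/10) = 15.85
Friis cascade:
  F = 1.563 + (3.828 − 1)/0.6397 = 5.984
NF = 10 log₁₀(5.984) = 7.77 dB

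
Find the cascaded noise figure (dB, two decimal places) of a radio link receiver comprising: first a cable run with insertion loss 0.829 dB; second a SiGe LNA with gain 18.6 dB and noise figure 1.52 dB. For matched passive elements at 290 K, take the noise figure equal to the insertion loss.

2.35 dB

Convert to linear (a loss of L dB is a gain of −L dB): F_i = 10^(NF_i/10), G_i = 10^(G_i,dB/10)
  Stage 1: F_1 = 10^(0.829/10) = 1.210, G_1 = 10^(−0.829/10) = 0.8262
  Stage 2: F_2 = 10^(1.52/10) = 1.419, G_2 = 10^(18.6/10) = 72.44
Friis cascade:
  F = 1.210 + (1.419 − 1)/0.8262 = 1.718
NF = 10 log₁₀(1.718) = 2.35 dB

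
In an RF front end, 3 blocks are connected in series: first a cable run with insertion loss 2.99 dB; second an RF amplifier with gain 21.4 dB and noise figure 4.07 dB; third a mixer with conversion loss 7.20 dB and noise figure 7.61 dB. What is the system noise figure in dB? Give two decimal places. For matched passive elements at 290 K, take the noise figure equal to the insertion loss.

7.12 dB

Convert to linear (a loss of L dB is a gain of −L dB): F_i = 10^(NF_i/10), G_i = 10^(G_i,dB/10)
  Stage 1: F_1 = 10^(2.99/10) = 1.991, G_1 = 10^(−2.99/10) = 0.5023
  Stage 2: F_2 = 10^(4.07/10) = 2.553, G_2 = 10^(21.4/10) = 138.0
  Stage 3: F_3 = 10^(7.61/10) = 5.768, G_3 = 10^(−7.20/10) = 0.1905
Friis cascade:
  F = 1.991 + (2.553 − 1)/0.5023 + (5.768 − 1)/69.34 = 5.150
NF = 10 log₁₀(5.150) = 7.12 dB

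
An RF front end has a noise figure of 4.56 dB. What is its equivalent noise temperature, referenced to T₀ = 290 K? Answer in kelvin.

539 K

F = 10^(4.56/10) = 2.85759
T_e = (F − 1)·T₀ = (2.85759 − 1) × 290 = 539 K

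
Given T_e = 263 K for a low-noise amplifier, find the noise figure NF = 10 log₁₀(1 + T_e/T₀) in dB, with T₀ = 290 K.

2.80 dB

F = 1 + T_e/T₀ = 1 + 263/290 = 1.9069
NF = 10 log₁₀(1.9069) = 2.80 dB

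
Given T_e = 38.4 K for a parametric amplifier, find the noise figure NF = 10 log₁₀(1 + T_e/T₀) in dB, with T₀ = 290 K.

0.540 dB

F = 1 + T_e/T₀ = 1 + 38.4/290 = 1.13241
NF = 10 log₁₀(1.13241) = 0.540 dB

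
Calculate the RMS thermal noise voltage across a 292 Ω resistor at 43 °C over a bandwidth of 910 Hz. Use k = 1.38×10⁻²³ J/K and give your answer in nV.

68.1 nV

T = 43 °C + 273.15 = 316.15 K
V_n = √(4kTRB)
4kTRB = 4 × 1.38×10⁻²³ × 316.15 × 2.92×10² × 9.10×10² = 4.64×10⁻¹⁵ V²
V_n = √(4.64×10⁻¹⁵) = 6.81×10⁻⁸ V = 68.1 nV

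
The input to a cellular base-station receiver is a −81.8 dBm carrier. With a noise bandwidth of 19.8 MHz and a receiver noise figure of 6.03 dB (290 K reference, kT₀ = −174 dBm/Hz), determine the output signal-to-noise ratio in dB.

13.2 dB

Noise floor: N = −174 + 10 log₁₀(B) + NF
10 log₁₀(1.98×10⁷) = 72.97 dB
N = −174 + 72.97 + 6.03 = −95.00 dBm
SNR = P_sig − N = −81.8 − (−95.00) = 13.20 dB → 13.2 dB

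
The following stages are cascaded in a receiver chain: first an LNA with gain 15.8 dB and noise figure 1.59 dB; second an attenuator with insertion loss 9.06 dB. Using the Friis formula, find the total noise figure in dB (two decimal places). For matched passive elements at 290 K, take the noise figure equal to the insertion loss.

Convert to linear (a loss of L dB is a gain of −L dB): F_i = 10^(NF_i/10), G_i = 10^(G_i,dB/10)
  Stage 1: F_1 = 10^(1.59/10) = 1.442, G_1 = 10^(15.8/10) = 38.02
  Stage 2: F_2 = 10^(9.06/10) = 8.054, G_2 = 10^(−9.06/10) = 0.1242
Friis cascade:
  F = 1.442 + (8.054 − 1)/38.02 = 1.628
NF = 10 log₁₀(1.628) = 2.12 dB

2.12 dB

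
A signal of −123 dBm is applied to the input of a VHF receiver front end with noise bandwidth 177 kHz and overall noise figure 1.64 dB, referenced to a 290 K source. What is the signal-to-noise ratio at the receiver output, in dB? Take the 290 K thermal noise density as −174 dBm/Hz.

Noise floor: N = −174 + 10 log₁₀(B) + NF
10 log₁₀(1.77×10⁵) = 52.48 dB
N = −174 + 52.48 + 1.64 = −119.88 dBm
SNR = P_sig − N = −123 − (−119.88) = −3.12 dB → −3.1 dB

−3.1 dB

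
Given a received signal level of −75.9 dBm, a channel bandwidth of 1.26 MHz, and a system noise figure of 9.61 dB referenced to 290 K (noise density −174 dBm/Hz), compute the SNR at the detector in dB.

Noise floor: N = −174 + 10 log₁₀(B) + NF
10 log₁₀(1.26×10⁶) = 61 dB
N = −174 + 61 + 9.61 = −103.39 dBm
SNR = P_sig − N = −75.9 − (−103.39) = 27.49 dB → 27.5 dB

27.5 dB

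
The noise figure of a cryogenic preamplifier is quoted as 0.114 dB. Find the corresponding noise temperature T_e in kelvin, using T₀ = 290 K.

F = 10^(0.114/10) = 1.0266
T_e = (F − 1)·T₀ = (1.0266 − 1) × 290 = 7.71 K

7.71 K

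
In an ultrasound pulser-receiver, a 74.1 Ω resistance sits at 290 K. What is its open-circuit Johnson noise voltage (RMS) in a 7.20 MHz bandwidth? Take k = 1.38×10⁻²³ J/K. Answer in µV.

2.92 µV

V_n = √(4kTRB)
4kTRB = 4 × 1.38×10⁻²³ × 290 × 7.41×10¹ × 7.20×10⁶ = 8.54×10⁻¹² V²
V_n = √(8.54×10⁻¹²) = 2.92×10⁻⁶ V = 2.92 µV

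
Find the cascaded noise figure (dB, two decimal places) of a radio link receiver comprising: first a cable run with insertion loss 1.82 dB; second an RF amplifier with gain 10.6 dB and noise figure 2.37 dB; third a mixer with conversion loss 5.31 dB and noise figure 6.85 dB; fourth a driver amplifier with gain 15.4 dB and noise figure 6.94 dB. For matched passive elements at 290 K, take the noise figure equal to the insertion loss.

6.91 dB

Convert to linear (a loss of L dB is a gain of −L dB): F_i = 10^(NF_i/10), G_i = 10^(G_i,dB/10)
  Stage 1: F_1 = 10^(1.82/10) = 1.521, G_1 = 10^(−1.82/10) = 0.6577
  Stage 2: F_2 = 10^(2.37/10) = 1.726, G_2 = 10^(10.6/10) = 11.48
  Stage 3: F_3 = 10^(6.85/10) = 4.842, G_3 = 10^(−5.31/10) = 0.2944
  Stage 4: F_4 = 10^(6.94/10) = 4.943, G_4 = 10^(15.4/10) = 34.67
Friis cascade:
  F = 1.521 + (1.726 − 1)/0.6577 + (4.842 − 1)/7.551 + (4.943 − 1)/2.223 = 4.907
NF = 10 log₁₀(4.907) = 6.91 dB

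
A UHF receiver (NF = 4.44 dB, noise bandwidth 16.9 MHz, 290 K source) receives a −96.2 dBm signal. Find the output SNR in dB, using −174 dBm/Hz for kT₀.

1.1 dB

Noise floor: N = −174 + 10 log₁₀(B) + NF
10 log₁₀(1.69×10⁷) = 72.28 dB
N = −174 + 72.28 + 4.44 = −97.28 dBm
SNR = P_sig − N = −96.2 − (−97.28) = 1.08 dB → 1.1 dB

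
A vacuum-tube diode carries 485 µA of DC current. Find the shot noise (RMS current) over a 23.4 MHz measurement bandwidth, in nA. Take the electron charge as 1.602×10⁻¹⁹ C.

60.3 nA

I_n = √(2qI·B)
2qI·B = 2 × 1.602×10⁻¹⁹ × 4.85×10⁻⁴ × 2.34×10⁷ = 3.64×10⁻¹⁵ A²
I_n = √(3.64×10⁻¹⁵) = 6.03×10⁻⁸ A = 60.3 nA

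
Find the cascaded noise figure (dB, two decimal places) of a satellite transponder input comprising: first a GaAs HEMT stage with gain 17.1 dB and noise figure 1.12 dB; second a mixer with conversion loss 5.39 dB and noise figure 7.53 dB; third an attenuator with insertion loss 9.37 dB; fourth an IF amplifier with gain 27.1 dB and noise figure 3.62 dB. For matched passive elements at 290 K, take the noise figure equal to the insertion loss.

Convert to linear (a loss of L dB is a gain of −L dB): F_i = 10^(NF_i/10), G_i = 10^(G_i,dB/10)
  Stage 1: F_1 = 10^(1.12/10) = 1.294, G_1 = 10^(17.1/10) = 51.29
  Stage 2: F_2 = 10^(7.53/10) = 5.662, G_2 = 10^(−5.39/10) = 0.2891
  Stage 3: F_3 = 10^(9.37/10) = 8.650, G_3 = 10^(−9.37/10) = 0.1156
  Stage 4: F_4 = 10^(3.62/10) = 2.301, G_4 = 10^(27.1/10) = 512.9
Friis cascade:
  F = 1.294 + (5.662 − 1)/51.29 + (8.650 − 1)/14.83 + (2.301 − 1)/1.714 = 2.660
NF = 10 log₁₀(2.660) = 4.25 dB

4.25 dB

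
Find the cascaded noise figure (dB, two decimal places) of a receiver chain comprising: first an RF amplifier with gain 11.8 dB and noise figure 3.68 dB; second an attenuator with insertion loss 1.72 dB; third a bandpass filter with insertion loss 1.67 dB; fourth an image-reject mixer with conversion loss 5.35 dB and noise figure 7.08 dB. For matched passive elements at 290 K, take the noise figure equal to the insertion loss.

Convert to linear (a loss of L dB is a gain of −L dB): F_i = 10^(NF_i/10), G_i = 10^(G_i,dB/10)
  Stage 1: F_1 = 10^(3.68/10) = 2.333, G_1 = 10^(11.8/10) = 15.14
  Stage 2: F_2 = 10^(1.72/10) = 1.486, G_2 = 10^(−1.72/10) = 0.6730
  Stage 3: F_3 = 10^(1.67/10) = 1.469, G_3 = 10^(−1.67/10) = 0.6808
  Stage 4: F_4 = 10^(7.08/10) = 5.105, G_4 = 10^(−5.35/10) = 0.2917
Friis cascade:
  F = 2.333 + (1.486 − 1)/15.14 + (1.469 − 1)/10.19 + (5.105 − 1)/6.934 = 3.004
NF = 10 log₁₀(3.004) = 4.78 dB

4.78 dB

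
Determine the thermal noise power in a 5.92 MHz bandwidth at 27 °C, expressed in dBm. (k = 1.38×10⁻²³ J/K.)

−106.1 dBm

T = 27 °C + 273.15 = 300.15 K
P_n = kTB = 1.38×10⁻²³ × 300.15 × 5.92×10⁶ = 2.45×10⁻¹⁴ W
In dBm: 10 log₁₀(2.45×10⁻¹⁴ / 10⁻³) = −106.1 dBm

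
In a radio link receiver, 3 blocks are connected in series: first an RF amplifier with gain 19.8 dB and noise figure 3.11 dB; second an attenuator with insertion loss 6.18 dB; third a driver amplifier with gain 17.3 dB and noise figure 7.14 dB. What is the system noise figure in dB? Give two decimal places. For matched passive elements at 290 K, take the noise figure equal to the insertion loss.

Convert to linear (a loss of L dB is a gain of −L dB): F_i = 10^(NF_i/10), G_i = 10^(G_i,dB/10)
  Stage 1: F_1 = 10^(3.11/10) = 2.046, G_1 = 10^(19.8/10) = 95.50
  Stage 2: F_2 = 10^(6.18/10) = 4.150, G_2 = 10^(−6.18/10) = 0.2410
  Stage 3: F_3 = 10^(7.14/10) = 5.176, G_3 = 10^(17.3/10) = 53.70
Friis cascade:
  F = 2.046 + (4.150 − 1)/95.50 + (5.176 − 1)/23.01 = 2.261
NF = 10 log₁₀(2.261) = 3.54 dB

3.54 dB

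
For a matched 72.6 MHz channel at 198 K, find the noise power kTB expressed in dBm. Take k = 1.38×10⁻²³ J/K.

P_n = kTB = 1.38×10⁻²³ × 198 × 7.26×10⁷ = 1.98×10⁻¹³ W
In dBm: 10 log₁₀(1.98×10⁻¹³ / 10⁻³) = −97.0 dBm

−97.0 dBm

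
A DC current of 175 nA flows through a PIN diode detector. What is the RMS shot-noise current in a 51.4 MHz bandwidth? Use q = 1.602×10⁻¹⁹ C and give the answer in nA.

1.70 nA

I_n = √(2qI·B)
2qI·B = 2 × 1.602×10⁻¹⁹ × 1.75×10⁻⁷ × 5.14×10⁷ = 2.88×10⁻¹⁸ A²
I_n = √(2.88×10⁻¹⁸) = 1.70×10⁻⁹ A = 1.70 nA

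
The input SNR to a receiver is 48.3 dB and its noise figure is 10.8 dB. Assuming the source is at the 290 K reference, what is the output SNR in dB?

By definition F = SNR_in/SNR_out, so in dB: SNR_out = SNR_in − NF
SNR_out = 48.3 − 10.8 = 37.5 dB

37.5 dB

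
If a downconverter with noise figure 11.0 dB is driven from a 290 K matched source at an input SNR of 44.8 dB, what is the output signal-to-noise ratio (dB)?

33.8 dB

By definition F = SNR_in/SNR_out, so in dB: SNR_out = SNR_in − NF
SNR_out = 44.8 − 11.0 = 33.8 dB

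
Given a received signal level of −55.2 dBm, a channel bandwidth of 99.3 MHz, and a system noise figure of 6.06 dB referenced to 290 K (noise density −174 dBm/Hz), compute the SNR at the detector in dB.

32.8 dB

Noise floor: N = −174 + 10 log₁₀(B) + NF
10 log₁₀(9.93×10⁷) = 79.97 dB
N = −174 + 79.97 + 6.06 = −87.97 dBm
SNR = P_sig − N = −55.2 − (−87.97) = 32.77 dB → 32.8 dB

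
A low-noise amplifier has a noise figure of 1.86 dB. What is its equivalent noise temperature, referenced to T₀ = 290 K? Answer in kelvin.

F = 10^(1.86/10) = 1.53462
T_e = (F − 1)·T₀ = (1.53462 − 1) × 290 = 155 K

155 K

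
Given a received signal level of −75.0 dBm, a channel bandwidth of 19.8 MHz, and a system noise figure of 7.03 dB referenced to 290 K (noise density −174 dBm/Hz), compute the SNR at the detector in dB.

19.0 dB

Noise floor: N = −174 + 10 log₁₀(B) + NF
10 log₁₀(1.98×10⁷) = 72.97 dB
N = −174 + 72.97 + 7.03 = −94.00 dBm
SNR = P_sig − N = −75.0 − (−94.00) = 19.00 dB → 19.0 dB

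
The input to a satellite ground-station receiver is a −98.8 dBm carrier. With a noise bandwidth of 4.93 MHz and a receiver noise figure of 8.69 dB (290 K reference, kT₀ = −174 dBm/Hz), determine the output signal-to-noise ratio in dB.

Noise floor: N = −174 + 10 log₁₀(B) + NF
10 log₁₀(4.93×10⁶) = 66.93 dB
N = −174 + 66.93 + 8.69 = −98.38 dBm
SNR = P_sig − N = −98.8 − (−98.38) = −0.42 dB → −0.4 dB

−0.4 dB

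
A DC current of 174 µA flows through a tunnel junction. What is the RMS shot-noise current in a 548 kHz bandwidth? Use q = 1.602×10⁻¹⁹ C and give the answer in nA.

I_n = √(2qI·B)
2qI·B = 2 × 1.602×10⁻¹⁹ × 1.74×10⁻⁴ × 5.48×10⁵ = 3.06×10⁻¹⁷ A²
I_n = √(3.06×10⁻¹⁷) = 5.53×10⁻⁹ A = 5.53 nA

5.53 nA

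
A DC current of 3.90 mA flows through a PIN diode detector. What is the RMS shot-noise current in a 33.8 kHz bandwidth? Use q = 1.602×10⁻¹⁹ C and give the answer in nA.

I_n = √(2qI·B)
2qI·B = 2 × 1.602×10⁻¹⁹ × 3.90×10⁻³ × 3.38×10⁴ = 4.22×10⁻¹⁷ A²
I_n = √(4.22×10⁻¹⁷) = 6.50×10⁻⁹ A = 6.50 nA

6.50 nA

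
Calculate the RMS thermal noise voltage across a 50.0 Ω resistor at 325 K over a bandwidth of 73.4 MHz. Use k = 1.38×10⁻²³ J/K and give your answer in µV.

8.11 µV

V_n = √(4kTRB)
4kTRB = 4 × 1.38×10⁻²³ × 325 × 5.00×10¹ × 7.34×10⁷ = 6.58×10⁻¹¹ V²
V_n = √(6.58×10⁻¹¹) = 8.11×10⁻⁶ V = 8.11 µV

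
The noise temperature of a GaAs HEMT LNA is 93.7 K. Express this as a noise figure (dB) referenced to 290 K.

1.22 dB

F = 1 + T_e/T₀ = 1 + 93.7/290 = 1.3231
NF = 10 log₁₀(1.3231) = 1.22 dB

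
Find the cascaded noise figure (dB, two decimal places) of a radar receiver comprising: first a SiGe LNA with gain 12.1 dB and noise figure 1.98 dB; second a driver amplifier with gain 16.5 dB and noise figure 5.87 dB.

Convert to linear (a loss of L dB is a gain of −L dB): F_i = 10^(NF_i/10), G_i = 10^(G_i,dB/10)
  Stage 1: F_1 = 10^(1.98/10) = 1.578, G_1 = 10^(12.1/10) = 16.22
  Stage 2: F_2 = 10^(5.87/10) = 3.864, G_2 = 10^(16.5/10) = 44.67
Friis cascade:
  F = 1.578 + (3.864 − 1)/16.22 = 1.754
NF = 10 log₁₀(1.754) = 2.44 dB

2.44 dB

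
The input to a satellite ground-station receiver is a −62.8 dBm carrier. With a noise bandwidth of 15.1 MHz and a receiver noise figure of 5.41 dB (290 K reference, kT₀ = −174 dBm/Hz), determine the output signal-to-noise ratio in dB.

Noise floor: N = −174 + 10 log₁₀(B) + NF
10 log₁₀(1.51×10⁷) = 71.79 dB
N = −174 + 71.79 + 5.41 = −96.80 dBm
SNR = P_sig − N = −62.8 − (−96.80) = 34.00 dB → 34.0 dB

34.0 dB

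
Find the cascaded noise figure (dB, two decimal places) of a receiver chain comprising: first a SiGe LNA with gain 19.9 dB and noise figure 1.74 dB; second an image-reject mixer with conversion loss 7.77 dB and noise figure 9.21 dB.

1.95 dB

Convert to linear (a loss of L dB is a gain of −L dB): F_i = 10^(NF_i/10), G_i = 10^(G_i,dB/10)
  Stage 1: F_1 = 10^(1.74/10) = 1.493, G_1 = 10^(19.9/10) = 97.72
  Stage 2: F_2 = 10^(9.21/10) = 8.337, G_2 = 10^(−7.77/10) = 0.1671
Friis cascade:
  F = 1.493 + (8.337 − 1)/97.72 = 1.568
NF = 10 log₁₀(1.568) = 1.95 dB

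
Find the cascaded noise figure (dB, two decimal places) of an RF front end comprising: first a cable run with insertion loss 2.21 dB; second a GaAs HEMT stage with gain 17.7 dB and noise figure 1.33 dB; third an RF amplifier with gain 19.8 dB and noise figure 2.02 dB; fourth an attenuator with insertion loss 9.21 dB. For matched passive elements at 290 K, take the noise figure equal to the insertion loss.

Convert to linear (a loss of L dB is a gain of −L dB): F_i = 10^(NF_i/10), G_i = 10^(G_i,dB/10)
  Stage 1: F_1 = 10^(2.21/10) = 1.663, G_1 = 10^(−2.21/10) = 0.6012
  Stage 2: F_2 = 10^(1.33/10) = 1.358, G_2 = 10^(17.7/10) = 58.88
  Stage 3: F_3 = 10^(2.02/10) = 1.592, G_3 = 10^(19.8/10) = 95.50
  Stage 4: F_4 = 10^(9.21/10) = 8.337, G_4 = 10^(−9.21/10) = 0.1199
Friis cascade:
  F = 1.663 + (1.358 − 1)/0.6012 + (1.592 − 1)/35.40 + (8.337 − 1)/3381 = 2.278
NF = 10 log₁₀(2.278) = 3.58 dB

3.58 dB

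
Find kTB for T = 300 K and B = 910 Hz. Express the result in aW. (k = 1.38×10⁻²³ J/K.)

3.77 aW

P_n = kTB = 1.38×10⁻²³ × 300 × 9.10×10² = 3.77×10⁻¹⁸ W = 3.77 aW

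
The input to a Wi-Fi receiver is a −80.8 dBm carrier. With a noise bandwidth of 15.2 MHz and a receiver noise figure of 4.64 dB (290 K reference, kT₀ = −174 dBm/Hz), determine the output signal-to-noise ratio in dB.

Noise floor: N = −174 + 10 log₁₀(B) + NF
10 log₁₀(1.52×10⁷) = 71.82 dB
N = −174 + 71.82 + 4.64 = −97.54 dBm
SNR = P_sig − N = −80.8 − (−97.54) = 16.74 dB → 16.7 dB

16.7 dB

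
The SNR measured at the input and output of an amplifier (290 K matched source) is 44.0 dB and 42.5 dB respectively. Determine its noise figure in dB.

NF (dB) = SNR_in(dB) − SNR_out(dB) when the source is at T₀
NF = 44.0 − 42.5 = 1.5 dB

1.5 dB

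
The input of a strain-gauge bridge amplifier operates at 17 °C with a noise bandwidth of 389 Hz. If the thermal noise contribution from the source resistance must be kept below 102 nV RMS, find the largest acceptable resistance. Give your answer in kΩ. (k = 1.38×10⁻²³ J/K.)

1.67 kΩ

T = 17 °C + 273.15 = 290.15 K
Johnson–Nyquist: V_n = √(4kTRB) ⇒ R = V_n² / (4kTB)
4kTB = 4 × 1.38×10⁻²³ × 290.15 × 3.89×10² = 6.23×10⁻¹⁸
R = (1.02×10⁻⁷)² / 6.23×10⁻¹⁸ = 1.67×10³ Ω = 1.67 kΩ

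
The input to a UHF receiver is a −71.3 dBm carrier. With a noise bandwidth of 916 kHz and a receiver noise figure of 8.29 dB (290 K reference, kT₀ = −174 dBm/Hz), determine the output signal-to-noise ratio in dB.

34.8 dB

Noise floor: N = −174 + 10 log₁₀(B) + NF
10 log₁₀(9.16×10⁵) = 59.62 dB
N = −174 + 59.62 + 8.29 = −106.09 dBm
SNR = P_sig − N = −71.3 − (−106.09) = 34.79 dB → 34.8 dB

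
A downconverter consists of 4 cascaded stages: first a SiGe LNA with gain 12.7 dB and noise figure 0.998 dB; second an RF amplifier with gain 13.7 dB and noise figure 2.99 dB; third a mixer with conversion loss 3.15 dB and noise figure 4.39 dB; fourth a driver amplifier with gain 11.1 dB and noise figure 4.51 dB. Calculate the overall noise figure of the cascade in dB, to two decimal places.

Convert to linear (a loss of L dB is a gain of −L dB): F_i = 10^(NF_i/10), G_i = 10^(G_i,dB/10)
  Stage 1: F_1 = 10^(0.998/10) = 1.258, G_1 = 10^(12.7/10) = 18.62
  Stage 2: F_2 = 10^(2.99/10) = 1.991, G_2 = 10^(13.7/10) = 23.44
  Stage 3: F_3 = 10^(4.39/10) = 2.748, G_3 = 10^(−3.15/10) = 0.4842
  Stage 4: F_4 = 10^(4.51/10) = 2.825, G_4 = 10^(11.1/10) = 12.88
Friis cascade:
  F = 1.258 + (1.991 − 1)/18.62 + (2.748 − 1)/436.5 + (2.825 − 1)/211.3 = 1.324
NF = 10 log₁₀(1.324) = 1.22 dB

1.22 dB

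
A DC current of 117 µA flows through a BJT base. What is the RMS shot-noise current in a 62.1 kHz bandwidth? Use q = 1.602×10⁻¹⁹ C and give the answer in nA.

1.53 nA

I_n = √(2qI·B)
2qI·B = 2 × 1.602×10⁻¹⁹ × 1.17×10⁻⁴ × 6.21×10⁴ = 2.33×10⁻¹⁸ A²
I_n = √(2.33×10⁻¹⁸) = 1.53×10⁻⁹ A = 1.53 nA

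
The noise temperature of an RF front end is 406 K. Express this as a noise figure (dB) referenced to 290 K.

F = 1 + T_e/T₀ = 1 + 406/290 = 2.4
NF = 10 log₁₀(2.4) = 3.80 dB

3.80 dB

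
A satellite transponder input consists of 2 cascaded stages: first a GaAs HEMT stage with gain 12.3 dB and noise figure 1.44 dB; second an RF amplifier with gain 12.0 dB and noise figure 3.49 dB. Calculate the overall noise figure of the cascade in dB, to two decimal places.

Convert to linear (a loss of L dB is a gain of −L dB): F_i = 10^(NF_i/10), G_i = 10^(G_i,dB/10)
  Stage 1: F_1 = 10^(1.44/10) = 1.393, G_1 = 10^(12.3/10) = 16.98
  Stage 2: F_2 = 10^(3.49/10) = 2.234, G_2 = 10^(12.0/10) = 15.85
Friis cascade:
  F = 1.393 + (2.234 − 1)/16.98 = 1.466
NF = 10 log₁₀(1.466) = 1.66 dB

1.66 dB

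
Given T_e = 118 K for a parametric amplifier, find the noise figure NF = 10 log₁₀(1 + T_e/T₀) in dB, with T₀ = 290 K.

1.48 dB

F = 1 + T_e/T₀ = 1 + 118/290 = 1.4069
NF = 10 log₁₀(1.4069) = 1.48 dB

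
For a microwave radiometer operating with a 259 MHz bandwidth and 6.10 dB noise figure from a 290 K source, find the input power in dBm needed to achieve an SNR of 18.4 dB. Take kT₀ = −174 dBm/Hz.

−65.4 dBm

Sensitivity = −174 + 10 log₁₀(B) + NF + SNR_min
= −174 + 84.13 + 6.10 + 18.4
= −65.37 dBm → −65.4 dBm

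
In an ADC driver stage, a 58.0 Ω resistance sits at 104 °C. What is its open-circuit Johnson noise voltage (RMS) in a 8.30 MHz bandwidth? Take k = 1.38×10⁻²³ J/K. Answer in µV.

T = 104 °C + 273.15 = 377.15 K
V_n = √(4kTRB)
4kTRB = 4 × 1.38×10⁻²³ × 377.15 × 5.80×10¹ × 8.30×10⁶ = 1.00×10⁻¹¹ V²
V_n = √(1.00×10⁻¹¹) = 3.17×10⁻⁶ V = 3.17 µV

3.17 µV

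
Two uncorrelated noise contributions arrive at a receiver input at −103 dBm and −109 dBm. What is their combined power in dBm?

Convert to linear, add, convert back:
P₁ = 5.01×10⁻¹⁴ W, P₂ = 1.26×10⁻¹⁴ W
P_tot = 6.27×10⁻¹⁴ W → 10 log₁₀(P_tot / 10⁻³) = −102.0 dBm

−102.0 dBm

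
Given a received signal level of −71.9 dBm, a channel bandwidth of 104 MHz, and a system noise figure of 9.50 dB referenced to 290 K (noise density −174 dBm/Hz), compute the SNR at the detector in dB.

12.4 dB

Noise floor: N = −174 + 10 log₁₀(B) + NF
10 log₁₀(1.04×10⁸) = 80.17 dB
N = −174 + 80.17 + 9.50 = −84.33 dBm
SNR = P_sig − N = −71.9 − (−84.33) = 12.43 dB → 12.4 dB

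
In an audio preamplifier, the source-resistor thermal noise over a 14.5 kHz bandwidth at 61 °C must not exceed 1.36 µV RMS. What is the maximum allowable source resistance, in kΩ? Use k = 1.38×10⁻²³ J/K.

T = 61 °C + 273.15 = 334.15 K
Johnson–Nyquist: V_n = √(4kTRB) ⇒ R = V_n² / (4kTB)
4kTB = 4 × 1.38×10⁻²³ × 334.15 × 1.45×10⁴ = 2.67×10⁻¹⁶
R = (1.36×10⁻⁶)² / 2.67×10⁻¹⁶ = 6.92×10³ Ω = 6.92 kΩ

6.92 kΩ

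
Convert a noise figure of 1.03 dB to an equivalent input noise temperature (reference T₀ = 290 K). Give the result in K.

77.6 K

F = 10^(1.03/10) = 1.26765
T_e = (F − 1)·T₀ = (1.26765 − 1) × 290 = 77.6 K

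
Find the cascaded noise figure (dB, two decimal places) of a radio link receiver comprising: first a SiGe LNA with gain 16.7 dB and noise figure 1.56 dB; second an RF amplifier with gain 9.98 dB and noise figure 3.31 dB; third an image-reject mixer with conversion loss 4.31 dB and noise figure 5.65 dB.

1.65 dB

Convert to linear (a loss of L dB is a gain of −L dB): F_i = 10^(NF_i/10), G_i = 10^(G_i,dB/10)
  Stage 1: F_1 = 10^(1.56/10) = 1.432, G_1 = 10^(16.7/10) = 46.77
  Stage 2: F_2 = 10^(3.31/10) = 2.143, G_2 = 10^(9.98/10) = 9.954
  Stage 3: F_3 = 10^(5.65/10) = 3.673, G_3 = 10^(−4.31/10) = 0.3707
Friis cascade:
  F = 1.432 + (2.143 − 1)/46.77 + (3.673 − 1)/465.6 = 1.462
NF = 10 log₁₀(1.462) = 1.65 dB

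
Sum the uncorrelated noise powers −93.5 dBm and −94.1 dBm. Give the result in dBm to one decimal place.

−90.8 dBm

Convert to linear, add, convert back:
P₁ = 4.47×10⁻¹³ W, P₂ = 3.89×10⁻¹³ W
P_tot = 8.36×10⁻¹³ W → 10 log₁₀(P_tot / 10⁻³) = −90.8 dBm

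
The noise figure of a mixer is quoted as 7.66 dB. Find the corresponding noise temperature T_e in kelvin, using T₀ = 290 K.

1402 K

F = 10^(7.66/10) = 5.83445
T_e = (F − 1)·T₀ = (5.83445 − 1) × 290 = 1402 K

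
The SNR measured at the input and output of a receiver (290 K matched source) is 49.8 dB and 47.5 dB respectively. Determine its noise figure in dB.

NF (dB) = SNR_in(dB) − SNR_out(dB) when the source is at T₀
NF = 49.8 − 47.5 = 2.3 dB

2.3 dB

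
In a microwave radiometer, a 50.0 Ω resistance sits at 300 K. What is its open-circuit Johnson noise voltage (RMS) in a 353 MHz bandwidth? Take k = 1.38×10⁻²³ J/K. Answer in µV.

17.1 µV

V_n = √(4kTRB)
4kTRB = 4 × 1.38×10⁻²³ × 300 × 5.00×10¹ × 3.53×10⁸ = 2.92×10⁻¹⁰ V²
V_n = √(2.92×10⁻¹⁰) = 1.71×10⁻⁵ V = 17.1 µV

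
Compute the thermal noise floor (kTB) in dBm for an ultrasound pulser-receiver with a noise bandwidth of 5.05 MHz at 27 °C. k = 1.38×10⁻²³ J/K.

T = 27 °C + 273.15 = 300.15 K
P_n = kTB = 1.38×10⁻²³ × 300.15 × 5.05×10⁶ = 2.09×10⁻¹⁴ W
In dBm: 10 log₁₀(2.09×10⁻¹⁴ / 10⁻³) = −106.8 dBm

−106.8 dBm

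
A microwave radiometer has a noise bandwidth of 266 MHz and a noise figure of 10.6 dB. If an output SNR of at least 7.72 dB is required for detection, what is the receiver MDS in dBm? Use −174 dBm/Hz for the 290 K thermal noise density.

−71.4 dBm

Sensitivity = −174 + 10 log₁₀(B) + NF + SNR_min
= −174 + 84.25 + 10.6 + 7.72
= −71.43 dBm → −71.4 dBm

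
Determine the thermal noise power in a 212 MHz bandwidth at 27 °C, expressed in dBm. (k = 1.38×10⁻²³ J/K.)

−90.6 dBm

T = 27 °C + 273.15 = 300.15 K
P_n = kTB = 1.38×10⁻²³ × 300.15 × 2.12×10⁸ = 8.78×10⁻¹³ W
In dBm: 10 log₁₀(8.78×10⁻¹³ / 10⁻³) = −90.6 dBm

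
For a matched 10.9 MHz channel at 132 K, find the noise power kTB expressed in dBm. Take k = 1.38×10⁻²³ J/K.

P_n = kTB = 1.38×10⁻²³ × 132 × 1.09×10⁷ = 1.99×10⁻¹⁴ W
In dBm: 10 log₁₀(1.99×10⁻¹⁴ / 10⁻³) = −107.0 dBm

−107.0 dBm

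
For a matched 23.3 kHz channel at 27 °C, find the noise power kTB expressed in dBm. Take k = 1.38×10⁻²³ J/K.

T = 27 °C + 273.15 = 300.15 K
P_n = kTB = 1.38×10⁻²³ × 300.15 × 2.33×10⁴ = 9.65×10⁻¹⁷ W
In dBm: 10 log₁₀(9.65×10⁻¹⁷ / 10⁻³) = −130.2 dBm

−130.2 dBm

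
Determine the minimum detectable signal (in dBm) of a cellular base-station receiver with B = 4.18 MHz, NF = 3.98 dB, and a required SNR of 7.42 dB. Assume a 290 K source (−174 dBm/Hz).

Sensitivity = −174 + 10 log₁₀(B) + NF + SNR_min
= −174 + 66.21 + 3.98 + 7.42
= −96.39 dBm → −96.4 dBm

−96.4 dBm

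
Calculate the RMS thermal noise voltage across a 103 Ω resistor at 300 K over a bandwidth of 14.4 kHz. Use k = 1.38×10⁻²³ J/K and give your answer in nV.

V_n = √(4kTRB)
4kTRB = 4 × 1.38×10⁻²³ × 300 × 1.03×10² × 1.44×10⁴ = 2.46×10⁻¹⁴ V²
V_n = √(2.46×10⁻¹⁴) = 1.57×10⁻⁷ V = 157 nV

157 nV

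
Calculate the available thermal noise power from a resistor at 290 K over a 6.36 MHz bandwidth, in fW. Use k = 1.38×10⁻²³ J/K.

25.5 fW

P_n = kTB = 1.38×10⁻²³ × 290 × 6.36×10⁶ = 2.55×10⁻¹⁴ W = 25.5 fW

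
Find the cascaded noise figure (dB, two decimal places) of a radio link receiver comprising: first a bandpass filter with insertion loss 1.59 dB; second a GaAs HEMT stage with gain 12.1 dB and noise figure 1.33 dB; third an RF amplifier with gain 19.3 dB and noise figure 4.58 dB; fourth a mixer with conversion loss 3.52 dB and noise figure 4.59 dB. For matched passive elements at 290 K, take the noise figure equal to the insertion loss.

Convert to linear (a loss of L dB is a gain of −L dB): F_i = 10^(NF_i/10), G_i = 10^(G_i,dB/10)
  Stage 1: F_1 = 10^(1.59/10) = 1.442, G_1 = 10^(−1.59/10) = 0.6934
  Stage 2: F_2 = 10^(1.33/10) = 1.358, G_2 = 10^(12.1/10) = 16.22
  Stage 3: F_3 = 10^(4.58/10) = 2.871, G_3 = 10^(19.3/10) = 85.11
  Stage 4: F_4 = 10^(4.59/10) = 2.877, G_4 = 10^(−3.52/10) = 0.4446
Friis cascade:
  F = 1.442 + (1.358 − 1)/0.6934 + (2.871 − 1)/11.25 + (2.877 − 1)/957.2 = 2.127
NF = 10 log₁₀(2.127) = 3.28 dB

3.28 dB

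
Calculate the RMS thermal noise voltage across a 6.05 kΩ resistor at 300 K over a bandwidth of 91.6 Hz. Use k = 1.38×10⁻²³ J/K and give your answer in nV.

95.8 nV

V_n = √(4kTRB)
4kTRB = 4 × 1.38×10⁻²³ × 300 × 6.05×10³ × 9.16×10¹ = 9.18×10⁻¹⁵ V²
V_n = √(9.18×10⁻¹⁵) = 9.58×10⁻⁸ V = 95.8 nV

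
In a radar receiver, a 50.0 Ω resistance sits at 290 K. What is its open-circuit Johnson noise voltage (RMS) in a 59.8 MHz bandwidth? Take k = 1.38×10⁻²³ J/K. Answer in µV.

V_n = √(4kTRB)
4kTRB = 4 × 1.38×10⁻²³ × 290 × 5.00×10¹ × 5.98×10⁷ = 4.79×10⁻¹¹ V²
V_n = √(4.79×10⁻¹¹) = 6.92×10⁻⁶ V = 6.92 µV

6.92 µV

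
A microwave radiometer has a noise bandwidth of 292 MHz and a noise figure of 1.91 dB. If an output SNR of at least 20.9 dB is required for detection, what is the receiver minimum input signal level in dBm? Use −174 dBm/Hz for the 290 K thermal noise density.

Sensitivity = −174 + 10 log₁₀(B) + NF + SNR_min
= −174 + 84.65 + 1.91 + 20.9
= −66.54 dBm → −66.5 dBm

−66.5 dBm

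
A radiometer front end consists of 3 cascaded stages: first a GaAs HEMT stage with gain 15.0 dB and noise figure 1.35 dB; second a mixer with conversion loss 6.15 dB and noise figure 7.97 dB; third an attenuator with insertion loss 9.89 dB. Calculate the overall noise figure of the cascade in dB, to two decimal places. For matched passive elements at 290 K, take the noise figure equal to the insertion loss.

4.27 dB

Convert to linear (a loss of L dB is a gain of −L dB): F_i = 10^(NF_i/10), G_i = 10^(G_i,dB/10)
  Stage 1: F_1 = 10^(1.35/10) = 1.365, G_1 = 10^(15.0/10) = 31.62
  Stage 2: F_2 = 10^(7.97/10) = 6.266, G_2 = 10^(−6.15/10) = 0.2427
  Stage 3: F_3 = 10^(9.89/10) = 9.750, G_3 = 10^(−9.89/10) = 0.1026
Friis cascade:
  F = 1.365 + (6.266 − 1)/31.62 + (9.750 − 1)/7.674 = 2.671
NF = 10 log₁₀(2.671) = 4.27 dB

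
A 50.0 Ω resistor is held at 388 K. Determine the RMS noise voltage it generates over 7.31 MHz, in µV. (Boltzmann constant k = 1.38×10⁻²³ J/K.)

2.80 µV

V_n = √(4kTRB)
4kTRB = 4 × 1.38×10⁻²³ × 388 × 5.00×10¹ × 7.31×10⁶ = 7.83×10⁻¹² V²
V_n = √(7.83×10⁻¹²) = 2.80×10⁻⁶ V = 2.80 µV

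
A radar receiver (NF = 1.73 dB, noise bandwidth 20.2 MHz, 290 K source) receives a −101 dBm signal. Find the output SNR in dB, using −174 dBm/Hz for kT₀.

−1.8 dB

Noise floor: N = −174 + 10 log₁₀(B) + NF
10 log₁₀(2.02×10⁷) = 73.05 dB
N = −174 + 73.05 + 1.73 = −99.22 dBm
SNR = P_sig − N = −101 − (−99.22) = −1.78 dB → −1.8 dB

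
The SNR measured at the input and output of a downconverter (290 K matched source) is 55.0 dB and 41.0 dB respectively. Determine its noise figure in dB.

NF (dB) = SNR_in(dB) − SNR_out(dB) when the source is at T₀
NF = 55.0 − 41.0 = 14.0 dB

14.0 dB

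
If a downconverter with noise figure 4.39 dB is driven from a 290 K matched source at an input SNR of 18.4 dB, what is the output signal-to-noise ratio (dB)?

By definition F = SNR_in/SNR_out, so in dB: SNR_out = SNR_in − NF
SNR_out = 18.4 − 4.39 = 14.01 dB

14.01 dB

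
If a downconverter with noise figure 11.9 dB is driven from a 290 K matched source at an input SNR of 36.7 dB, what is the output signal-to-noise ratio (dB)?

By definition F = SNR_in/SNR_out, so in dB: SNR_out = SNR_in − NF
SNR_out = 36.7 − 11.9 = 24.8 dB

24.8 dB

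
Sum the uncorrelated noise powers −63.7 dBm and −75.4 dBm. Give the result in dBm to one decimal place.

Convert to linear, add, convert back:
P₁ = 4.27×10⁻¹⁰ W, P₂ = 2.88×10⁻¹¹ W
P_tot = 4.55×10⁻¹⁰ W → 10 log₁₀(P_tot / 10⁻³) = −63.4 dBm

−63.4 dBm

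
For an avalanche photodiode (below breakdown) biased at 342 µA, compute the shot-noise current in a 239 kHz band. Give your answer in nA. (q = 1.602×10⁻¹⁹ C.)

I_n = √(2qI·B)
2qI·B = 2 × 1.602×10⁻¹⁹ × 3.42×10⁻⁴ × 2.39×10⁵ = 2.62×10⁻¹⁷ A²
I_n = √(2.62×10⁻¹⁷) = 5.12×10⁻⁹ A = 5.12 nA

5.12 nA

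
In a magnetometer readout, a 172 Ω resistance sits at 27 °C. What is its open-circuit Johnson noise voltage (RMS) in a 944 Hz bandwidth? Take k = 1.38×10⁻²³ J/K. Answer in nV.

T = 27 °C + 273.15 = 300.15 K
V_n = √(4kTRB)
4kTRB = 4 × 1.38×10⁻²³ × 300.15 × 1.72×10² × 9.44×10² = 2.69×10⁻¹⁵ V²
V_n = √(2.69×10⁻¹⁵) = 5.19×10⁻⁸ V = 51.9 nV

51.9 nV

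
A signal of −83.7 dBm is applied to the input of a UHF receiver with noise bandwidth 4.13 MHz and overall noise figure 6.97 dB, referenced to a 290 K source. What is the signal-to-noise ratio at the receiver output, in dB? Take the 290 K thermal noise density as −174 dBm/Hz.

Noise floor: N = −174 + 10 log₁₀(B) + NF
10 log₁₀(4.13×10⁶) = 66.16 dB
N = −174 + 66.16 + 6.97 = −100.87 dBm
SNR = P_sig − N = −83.7 − (−100.87) = 17.17 dB → 17.2 dB

17.2 dB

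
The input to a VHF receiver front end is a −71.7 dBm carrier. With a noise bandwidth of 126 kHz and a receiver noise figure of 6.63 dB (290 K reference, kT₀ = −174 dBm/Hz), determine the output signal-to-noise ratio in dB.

44.7 dB

Noise floor: N = −174 + 10 log₁₀(B) + NF
10 log₁₀(1.26×10⁵) = 51 dB
N = −174 + 51 + 6.63 = −116.37 dBm
SNR = P_sig − N = −71.7 − (−116.37) = 44.67 dB → 44.7 dB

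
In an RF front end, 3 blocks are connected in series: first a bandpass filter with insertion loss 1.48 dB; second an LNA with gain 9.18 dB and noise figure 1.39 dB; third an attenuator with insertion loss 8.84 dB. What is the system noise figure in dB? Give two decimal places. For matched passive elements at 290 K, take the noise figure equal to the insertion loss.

4.87 dB

Convert to linear (a loss of L dB is a gain of −L dB): F_i = 10^(NF_i/10), G_i = 10^(G_i,dB/10)
  Stage 1: F_1 = 10^(1.48/10) = 1.406, G_1 = 10^(−1.48/10) = 0.7112
  Stage 2: F_2 = 10^(1.39/10) = 1.377, G_2 = 10^(9.18/10) = 8.279
  Stage 3: F_3 = 10^(8.84/10) = 7.656, G_3 = 10^(−8.84/10) = 0.1306
Friis cascade:
  F = 1.406 + (1.377 − 1)/0.7112 + (7.656 − 1)/5.888 = 3.067
NF = 10 log₁₀(3.067) = 4.87 dB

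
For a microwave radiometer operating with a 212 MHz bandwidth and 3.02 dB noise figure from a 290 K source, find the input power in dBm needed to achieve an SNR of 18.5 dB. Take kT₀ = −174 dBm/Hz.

−69.2 dBm

Sensitivity = −174 + 10 log₁₀(B) + NF + SNR_min
= −174 + 83.26 + 3.02 + 18.5
= −69.22 dBm → −69.2 dBm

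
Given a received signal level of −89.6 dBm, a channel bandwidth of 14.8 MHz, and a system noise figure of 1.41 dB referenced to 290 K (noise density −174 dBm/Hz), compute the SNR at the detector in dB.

Noise floor: N = −174 + 10 log₁₀(B) + NF
10 log₁₀(1.48×10⁷) = 71.7 dB
N = −174 + 71.7 + 1.41 = −100.89 dBm
SNR = P_sig − N = −89.6 − (−100.89) = 11.29 dB → 11.3 dB

11.3 dB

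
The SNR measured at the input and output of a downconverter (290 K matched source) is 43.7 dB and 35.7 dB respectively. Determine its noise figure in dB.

8.0 dB

NF (dB) = SNR_in(dB) − SNR_out(dB) when the source is at T₀
NF = 43.7 − 35.7 = 8.0 dB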